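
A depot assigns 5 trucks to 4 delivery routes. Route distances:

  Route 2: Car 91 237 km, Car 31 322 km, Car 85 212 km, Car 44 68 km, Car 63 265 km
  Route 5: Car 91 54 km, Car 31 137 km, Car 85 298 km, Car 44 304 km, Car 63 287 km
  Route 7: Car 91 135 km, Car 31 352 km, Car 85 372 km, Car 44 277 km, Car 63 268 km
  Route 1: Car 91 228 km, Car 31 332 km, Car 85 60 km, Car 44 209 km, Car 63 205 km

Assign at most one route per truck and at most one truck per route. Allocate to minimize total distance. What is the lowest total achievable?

Min total: 400 km

This is a one-to-one assignment (minimum-cost bipartite matching).
Optimal: Car 44→Route 2 (68 km), Car 31→Route 5 (137 km), Car 91→Route 7 (135 km), Car 85→Route 1 (60 km) — total 68+137+135+60 = 400 km.
Row-greedy (each truck in turn takes its cheapest remaining route) gives 713 km, worse by 313.
No other one-to-one assignment undercuts 400 km.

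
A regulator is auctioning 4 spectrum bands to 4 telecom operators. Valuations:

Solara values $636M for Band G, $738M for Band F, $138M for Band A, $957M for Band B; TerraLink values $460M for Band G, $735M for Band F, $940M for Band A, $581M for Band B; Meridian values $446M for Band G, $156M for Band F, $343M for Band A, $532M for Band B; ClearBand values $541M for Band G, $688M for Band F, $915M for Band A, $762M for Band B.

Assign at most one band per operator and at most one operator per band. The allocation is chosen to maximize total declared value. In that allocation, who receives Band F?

TerraLink receives Band F.

Treat this as an assignment problem: match each operator to one band.
Optimal: Solara→Band B ($957M), TerraLink→Band F ($735M), Meridian→Band G ($446M), ClearBand→Band A ($915M) — total 957+735+446+915 = $3053M.
Max-entry greedy (repeatedly take the single best remaining cell) gives $3031M, worse by 22.
No other one-to-one assignment exceeds $3053M.
TerraLink's own top band is Band A ($940M), but forcing TerraLink→Band A and reassigning the rest optimally gives only $3031M — worse by 22.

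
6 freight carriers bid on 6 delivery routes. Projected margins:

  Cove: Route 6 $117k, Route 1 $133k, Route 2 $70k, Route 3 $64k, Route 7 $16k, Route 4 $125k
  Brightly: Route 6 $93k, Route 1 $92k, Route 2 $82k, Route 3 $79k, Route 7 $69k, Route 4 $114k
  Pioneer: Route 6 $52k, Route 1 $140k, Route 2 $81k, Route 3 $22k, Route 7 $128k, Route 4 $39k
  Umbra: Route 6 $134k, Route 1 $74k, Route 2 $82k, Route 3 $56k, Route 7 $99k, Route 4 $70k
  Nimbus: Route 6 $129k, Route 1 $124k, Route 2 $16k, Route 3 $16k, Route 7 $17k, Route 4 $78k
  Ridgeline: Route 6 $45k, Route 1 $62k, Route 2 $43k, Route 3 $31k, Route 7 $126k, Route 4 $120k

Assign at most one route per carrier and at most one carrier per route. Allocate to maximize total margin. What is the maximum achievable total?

Optimal: Cove→Route 4 ($125k), Brightly→Route 3 ($79k), Pioneer→Route 1 ($140k), Umbra→Route 2 ($82k), Nimbus→Route 6 ($129k), Ridgeline→Route 7 ($126k) — total 125+79+140+82+129+126 = $681k.
Max-entry greedy (repeatedly take the single best remaining cell) gives $623k, worse by 58.
Swapping Cove↔Umbra (Cove→Route 2 $70k, Umbra→Route 4 $70k) loses 67.
No other one-to-one assignment exceeds $681k.

Max total: $681k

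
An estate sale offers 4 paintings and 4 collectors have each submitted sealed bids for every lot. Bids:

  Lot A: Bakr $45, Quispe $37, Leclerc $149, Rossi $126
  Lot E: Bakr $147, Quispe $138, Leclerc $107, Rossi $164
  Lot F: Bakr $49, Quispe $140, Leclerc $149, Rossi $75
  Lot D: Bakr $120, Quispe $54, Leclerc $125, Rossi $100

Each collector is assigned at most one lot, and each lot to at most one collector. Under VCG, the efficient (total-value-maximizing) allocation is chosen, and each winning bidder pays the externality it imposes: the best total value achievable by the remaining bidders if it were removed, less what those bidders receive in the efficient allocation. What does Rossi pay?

Rossi pays $27.

Efficient allocation: Bakr→Lot D ($120), Quispe→Lot F ($140), Leclerc→Lot A ($149), Rossi→Lot E ($164); total welfare W = $573.
Rossi receives Lot E at value $164, so the others get W − 164 = $409.
Without Rossi: best allocation of the remaining 3 bidders over all 4 lots is Bakr→Lot E ($147), Quispe→Lot F ($140), Leclerc→Lot A ($149), total $436.
VCG payment = (others' best without Rossi) − (others' welfare with Rossi) = 436 − 409 = $27.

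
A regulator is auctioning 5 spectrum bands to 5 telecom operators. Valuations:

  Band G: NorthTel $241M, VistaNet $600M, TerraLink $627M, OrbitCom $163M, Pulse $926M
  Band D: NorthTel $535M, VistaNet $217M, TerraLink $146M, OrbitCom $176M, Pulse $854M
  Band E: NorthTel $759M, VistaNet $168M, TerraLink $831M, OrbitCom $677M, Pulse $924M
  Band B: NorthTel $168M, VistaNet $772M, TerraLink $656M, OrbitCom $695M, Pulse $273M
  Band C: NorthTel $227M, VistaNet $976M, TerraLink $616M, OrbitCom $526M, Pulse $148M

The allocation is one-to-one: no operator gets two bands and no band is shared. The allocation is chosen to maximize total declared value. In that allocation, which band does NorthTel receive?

Optimal: NorthTel→Band D ($535M), VistaNet→Band C ($976M), TerraLink→Band E ($831M), OrbitCom→Band B ($695M), Pulse→Band G ($926M) — total 535+976+831+695+926 = $3963M.
Next-best assignment: NorthTel→Band E, VistaNet→Band C, TerraLink→Band G, OrbitCom→Band B, Pulse→Band D = $3911M.
NorthTel's own top band is Band E ($759M), but forcing NorthTel→Band E and reassigning the rest optimally gives only $3911M — worse by 52.

NorthTel receives Band D.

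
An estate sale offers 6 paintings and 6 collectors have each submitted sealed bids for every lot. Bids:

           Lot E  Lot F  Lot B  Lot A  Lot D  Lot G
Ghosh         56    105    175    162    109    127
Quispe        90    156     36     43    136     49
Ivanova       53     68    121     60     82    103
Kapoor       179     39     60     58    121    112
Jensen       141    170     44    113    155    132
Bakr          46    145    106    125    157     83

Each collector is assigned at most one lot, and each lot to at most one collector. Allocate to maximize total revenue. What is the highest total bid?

Optimal: Ghosh→Lot A ($162), Quispe→Lot F ($156), Ivanova→Lot B ($121), Kapoor→Lot E ($179), Jensen→Lot G ($132), Bakr→Lot D ($157) — total 162+156+121+179+132+157 = $907.
Max-entry greedy (repeatedly take the single best remaining cell) gives $827, worse by 80.
Next-best assignment: Ghosh→Lot B, Quispe→Lot F, Ivanova→Lot G, Kapoor→Lot E, Jensen→Lot D, Bakr→Lot A = $893.
Swapping Kapoor↔Bakr (Kapoor→Lot D $121, Bakr→Lot E $46) loses 169.

Max total: $907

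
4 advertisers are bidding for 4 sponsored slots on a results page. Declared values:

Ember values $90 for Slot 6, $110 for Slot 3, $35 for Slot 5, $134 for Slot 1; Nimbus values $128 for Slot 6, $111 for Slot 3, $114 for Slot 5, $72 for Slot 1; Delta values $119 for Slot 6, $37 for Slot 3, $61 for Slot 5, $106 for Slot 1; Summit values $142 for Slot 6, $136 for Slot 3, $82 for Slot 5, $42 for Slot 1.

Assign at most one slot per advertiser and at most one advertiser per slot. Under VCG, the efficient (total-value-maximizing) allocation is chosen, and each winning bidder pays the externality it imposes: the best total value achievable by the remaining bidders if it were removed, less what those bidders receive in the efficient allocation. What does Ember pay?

Ember pays $1.

Efficient allocation: Ember→Slot 1 ($134), Nimbus→Slot 5 ($114), Delta→Slot 6 ($119), Summit→Slot 3 ($136); total welfare W = $503.
Ember receives Slot 1 at value $134, so the others get W − 134 = $369.
Without Ember: best allocation of the remaining 3 bidders over all 4 slots is Nimbus→Slot 6 ($128), Delta→Slot 1 ($106), Summit→Slot 3 ($136), total $370.
VCG payment = (others' best without Ember) − (others' welfare with Ember) = 370 − 369 = $1.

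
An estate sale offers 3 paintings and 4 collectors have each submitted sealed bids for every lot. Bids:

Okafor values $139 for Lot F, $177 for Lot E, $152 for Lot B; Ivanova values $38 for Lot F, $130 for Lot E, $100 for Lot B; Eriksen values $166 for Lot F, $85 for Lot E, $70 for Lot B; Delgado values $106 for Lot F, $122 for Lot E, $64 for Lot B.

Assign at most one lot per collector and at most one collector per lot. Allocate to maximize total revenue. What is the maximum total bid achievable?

Optimal: Eriksen→Lot F ($166), Ivanova→Lot E ($130), Okafor→Lot B ($152) — total 166+130+152 = $448.
Max-entry greedy (repeatedly take the single best remaining cell) gives $443, worse by 5.
Every other assignment is strictly worse.

Max total: $448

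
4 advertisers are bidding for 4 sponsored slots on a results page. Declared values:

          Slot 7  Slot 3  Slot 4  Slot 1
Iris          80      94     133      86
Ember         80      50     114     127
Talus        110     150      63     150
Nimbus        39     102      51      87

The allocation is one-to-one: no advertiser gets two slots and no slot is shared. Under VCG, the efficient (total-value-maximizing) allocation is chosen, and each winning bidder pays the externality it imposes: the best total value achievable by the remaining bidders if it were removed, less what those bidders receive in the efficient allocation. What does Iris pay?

Iris pays $27.

Efficient allocation: Iris→Slot 4 ($133), Ember→Slot 1 ($127), Talus→Slot 7 ($110), Nimbus→Slot 3 ($102); total welfare W = $472.
Iris receives Slot 4 at value $133, so the others get W − 133 = $339.
Without Iris: best allocation of the remaining 3 bidders over all 4 slots is Ember→Slot 4 ($114), Talus→Slot 1 ($150), Nimbus→Slot 3 ($102), total $366.
VCG payment = (others' best without Iris) − (others' welfare with Iris) = 366 − 339 = $27.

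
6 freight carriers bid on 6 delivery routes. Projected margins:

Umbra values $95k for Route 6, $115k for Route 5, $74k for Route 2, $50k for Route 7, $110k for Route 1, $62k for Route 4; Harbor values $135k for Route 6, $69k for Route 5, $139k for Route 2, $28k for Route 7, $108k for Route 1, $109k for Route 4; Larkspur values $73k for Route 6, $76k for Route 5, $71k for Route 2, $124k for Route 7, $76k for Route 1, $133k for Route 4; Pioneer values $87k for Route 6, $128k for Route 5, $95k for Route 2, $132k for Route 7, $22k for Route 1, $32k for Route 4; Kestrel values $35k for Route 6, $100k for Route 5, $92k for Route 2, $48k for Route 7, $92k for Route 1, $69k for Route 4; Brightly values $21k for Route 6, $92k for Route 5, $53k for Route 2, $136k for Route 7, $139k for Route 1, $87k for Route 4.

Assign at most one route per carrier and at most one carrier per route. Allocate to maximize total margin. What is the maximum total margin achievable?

This is a one-to-one assignment (maximum-weight bipartite matching).
Optimal: Umbra→Route 5 ($115k), Harbor→Route 6 ($135k), Larkspur→Route 4 ($133k), Pioneer→Route 7 ($132k), Kestrel→Route 2 ($92k), Brightly→Route 1 ($139k) — total 115+135+133+132+92+139 = $746k.
Next-best assignment: Umbra→Route 6, Harbor→Route 2, Larkspur→Route 4, Pioneer→Route 7, Kestrel→Route 5, Brightly→Route 1 = $738k.
Swapping Kestrel↔Harbor (Kestrel→Route 6 $35k, Harbor→Route 2 $139k) loses 53.
Every other assignment is strictly worse.

Max total: $746k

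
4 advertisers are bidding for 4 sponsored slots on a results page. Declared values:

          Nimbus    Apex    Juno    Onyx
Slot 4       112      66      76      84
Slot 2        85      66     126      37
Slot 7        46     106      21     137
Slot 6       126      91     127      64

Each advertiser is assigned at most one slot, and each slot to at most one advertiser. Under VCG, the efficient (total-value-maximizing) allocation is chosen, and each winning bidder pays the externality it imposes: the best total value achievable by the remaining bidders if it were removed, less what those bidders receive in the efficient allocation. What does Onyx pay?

Onyx pays $29.

Efficient allocation: Nimbus→Slot 4 ($112), Apex→Slot 6 ($91), Juno→Slot 2 ($126), Onyx→Slot 7 ($137); total welfare W = $466.
Onyx receives Slot 7 at value $137, so the others get W − 137 = $329.
Without Onyx: best allocation of the remaining 3 bidders over all 4 slots is Nimbus→Slot 6 ($126), Apex→Slot 7 ($106), Juno→Slot 2 ($126), total $358.
VCG payment = (others' best without Onyx) − (others' welfare with Onyx) = 358 − 329 = $29.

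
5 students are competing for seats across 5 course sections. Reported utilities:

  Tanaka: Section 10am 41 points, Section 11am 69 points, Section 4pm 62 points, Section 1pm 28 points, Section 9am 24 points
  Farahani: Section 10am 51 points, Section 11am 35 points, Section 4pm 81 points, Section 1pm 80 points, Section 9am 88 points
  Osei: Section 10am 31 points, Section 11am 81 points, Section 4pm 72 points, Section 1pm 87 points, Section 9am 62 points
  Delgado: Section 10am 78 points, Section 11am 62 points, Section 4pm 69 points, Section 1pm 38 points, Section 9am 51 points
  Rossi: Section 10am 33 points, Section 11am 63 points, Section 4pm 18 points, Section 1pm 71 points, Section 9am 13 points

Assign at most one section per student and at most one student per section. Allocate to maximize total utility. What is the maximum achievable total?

Max total: 380 points

This is a one-to-one assignment (maximum-weight bipartite matching).
Optimal: Tanaka→Section 4pm (62 points), Farahani→Section 9am (88 points), Osei→Section 11am (81 points), Delgado→Section 10am (78 points), Rossi→Section 1pm (71 points) — total 62+88+81+78+71 = 380 points.
Max-entry greedy (repeatedly take the single best remaining cell) gives 340 points, worse by 40.
Next-best assignment: Tanaka→Section 11am, Farahani→Section 9am, Osei→Section 4pm, Delgado→Section 10am, Rossi→Section 1pm = 378 points.
Swapping Rossi↔Osei (Rossi→Section 11am 63 points, Osei→Section 1pm 87 points) loses 2.
No other one-to-one assignment exceeds 380 points.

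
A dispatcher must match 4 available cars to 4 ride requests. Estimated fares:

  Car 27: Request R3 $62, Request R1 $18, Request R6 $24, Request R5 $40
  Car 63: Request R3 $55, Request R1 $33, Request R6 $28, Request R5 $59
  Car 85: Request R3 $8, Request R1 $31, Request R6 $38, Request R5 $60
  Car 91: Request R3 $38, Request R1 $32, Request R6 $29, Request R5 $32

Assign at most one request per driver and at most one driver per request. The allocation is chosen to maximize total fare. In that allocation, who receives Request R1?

Car 91 receives Request R1.

Optimal: Car 27→Request R3 ($62), Car 63→Request R5 ($59), Car 85→Request R6 ($38), Car 91→Request R1 ($32) — total 62+59+38+32 = $191.
Max-entry greedy (repeatedly take the single best remaining cell) gives $184, worse by 7.
Next-best assignment: Car 27→Request R3, Car 63→Request R1, Car 85→Request R5, Car 91→Request R6 = $184.
Swapping Car 27↔Car 91 (Car 27→Request R1 $18, Car 91→Request R3 $38) loses 38.
No other one-to-one assignment exceeds $191.
Car 91's own top request is Request R3 ($38), but forcing Car 91→Request R3 and reassigning the rest optimally gives only $155 — worse by 36.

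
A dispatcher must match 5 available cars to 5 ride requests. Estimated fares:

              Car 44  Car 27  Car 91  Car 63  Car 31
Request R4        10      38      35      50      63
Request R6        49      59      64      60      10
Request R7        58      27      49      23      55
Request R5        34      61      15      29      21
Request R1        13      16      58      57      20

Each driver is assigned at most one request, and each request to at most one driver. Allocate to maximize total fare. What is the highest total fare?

Max total: $303

Treat this as an assignment problem: match each driver to one request.
Optimal: Car 44→Request R7 ($58), Car 27→Request R5 ($61), Car 91→Request R6 ($64), Car 63→Request R1 ($57), Car 31→Request R4 ($63) — total 58+61+64+57+63 = $303.
Swapping Car 31↔Car 63 (Car 31→Request R1 $20, Car 63→Request R4 $50) loses 50.
Every other assignment is strictly worse.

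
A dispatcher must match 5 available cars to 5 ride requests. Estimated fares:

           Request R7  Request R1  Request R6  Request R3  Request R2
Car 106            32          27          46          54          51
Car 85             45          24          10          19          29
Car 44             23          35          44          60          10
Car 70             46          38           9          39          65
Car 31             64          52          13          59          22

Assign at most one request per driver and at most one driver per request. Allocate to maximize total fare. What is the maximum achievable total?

Optimal: Car 106→Request R6 ($46), Car 85→Request R7 ($45), Car 44→Request R3 ($60), Car 70→Request R2 ($65), Car 31→Request R1 ($52) — total 46+45+60+65+52 = $268.
Row-greedy (each driver in turn takes its best remaining request) gives $260, worse by 8.
Swapping Car 106↔Car 44 (Car 106→Request R3 $54, Car 44→Request R6 $44) loses 8.

Maximum total: $268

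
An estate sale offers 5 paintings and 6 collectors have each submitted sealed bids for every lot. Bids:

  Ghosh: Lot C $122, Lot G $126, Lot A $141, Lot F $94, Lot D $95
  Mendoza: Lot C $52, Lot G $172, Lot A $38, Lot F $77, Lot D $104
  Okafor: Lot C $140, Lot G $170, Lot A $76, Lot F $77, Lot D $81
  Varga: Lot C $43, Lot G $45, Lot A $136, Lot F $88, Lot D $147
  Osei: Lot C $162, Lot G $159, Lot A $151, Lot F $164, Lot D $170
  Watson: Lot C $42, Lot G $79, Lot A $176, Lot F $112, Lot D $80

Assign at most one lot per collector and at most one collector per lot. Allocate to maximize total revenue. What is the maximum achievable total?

Max total: $799

This is the linear assignment problem.
Optimal: Okafor→Lot C ($140), Mendoza→Lot G ($172), Watson→Lot A ($176), Osei→Lot F ($164), Varga→Lot D ($147) — total 140+172+176+164+147 = $799.
Max-entry greedy (repeatedly take the single best remaining cell) gives $752, worse by 47.
Swapping Varga↔Okafor (Varga→Lot C $43, Okafor→Lot D $81) loses 163.
Every other assignment is strictly worse.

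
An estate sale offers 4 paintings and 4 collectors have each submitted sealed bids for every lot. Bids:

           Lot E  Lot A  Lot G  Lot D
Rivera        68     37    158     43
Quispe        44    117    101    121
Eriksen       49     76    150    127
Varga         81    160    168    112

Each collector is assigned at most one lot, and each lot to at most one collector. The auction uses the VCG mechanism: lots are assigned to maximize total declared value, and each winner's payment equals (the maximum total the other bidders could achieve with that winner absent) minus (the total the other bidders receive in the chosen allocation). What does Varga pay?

Varga pays $63.

Efficient allocation: Rivera→Lot E ($68), Quispe→Lot D ($121), Eriksen→Lot G ($150), Varga→Lot A ($160); total welfare W = $499.
Varga receives Lot A at value $160, so the others get W − 160 = $339.
Without Varga: best allocation of the remaining 3 bidders over all 4 lots is Rivera→Lot G ($158), Quispe→Lot A ($117), Eriksen→Lot D ($127), total $402.
VCG payment = (others' best without Varga) − (others' welfare with Varga) = 402 − 339 = $63.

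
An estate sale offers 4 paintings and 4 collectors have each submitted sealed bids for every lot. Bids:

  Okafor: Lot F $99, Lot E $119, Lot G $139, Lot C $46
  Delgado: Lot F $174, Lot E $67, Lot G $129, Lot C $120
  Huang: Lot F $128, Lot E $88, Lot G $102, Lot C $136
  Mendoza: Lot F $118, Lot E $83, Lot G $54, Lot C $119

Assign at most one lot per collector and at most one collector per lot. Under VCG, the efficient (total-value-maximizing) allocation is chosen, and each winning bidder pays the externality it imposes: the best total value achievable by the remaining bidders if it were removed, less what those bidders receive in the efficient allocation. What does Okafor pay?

Efficient allocation: Okafor→Lot G ($139), Delgado→Lot F ($174), Huang→Lot C ($136), Mendoza→Lot E ($83); total welfare W = $532.
Okafor receives Lot G at value $139, so the others get W − 139 = $393.
Without Okafor: best allocation of the remaining 3 bidders over all 4 lots is Delgado→Lot F ($174), Huang→Lot G ($102), Mendoza→Lot C ($119), total $395.
VCG payment = (others' best without Okafor) − (others' welfare with Okafor) = 395 − 393 = $2.

Okafor pays $2.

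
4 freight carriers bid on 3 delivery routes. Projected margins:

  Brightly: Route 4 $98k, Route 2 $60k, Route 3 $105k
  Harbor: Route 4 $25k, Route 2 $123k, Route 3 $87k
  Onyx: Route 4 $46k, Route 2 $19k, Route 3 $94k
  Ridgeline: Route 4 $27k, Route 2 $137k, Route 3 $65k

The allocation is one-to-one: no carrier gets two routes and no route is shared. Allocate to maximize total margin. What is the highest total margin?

Optimal: Brightly→Route 4 ($98k), Ridgeline→Route 2 ($137k), Onyx→Route 3 ($94k) — total 98+137+94 = $329k.
Row-greedy (each carrier in turn takes its best remaining route) gives $274k, worse by 55.
Next-best assignment: Brightly→Route 4, Ridgeline→Route 2, Harbor→Route 3 = $322k.
Swapping Brightly↔Ridgeline (Brightly→Route 2 $60k, Ridgeline→Route 4 $27k) loses 148.

Maximum total: $329k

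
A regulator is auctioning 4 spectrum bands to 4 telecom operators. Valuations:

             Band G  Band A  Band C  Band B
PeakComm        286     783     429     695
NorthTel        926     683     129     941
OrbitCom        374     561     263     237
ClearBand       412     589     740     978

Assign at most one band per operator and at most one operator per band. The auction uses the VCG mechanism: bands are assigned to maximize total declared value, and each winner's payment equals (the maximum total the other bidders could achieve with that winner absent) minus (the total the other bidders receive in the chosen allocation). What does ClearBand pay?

ClearBand pays $210M.

Efficient allocation: PeakComm→Band A ($783M), NorthTel→Band G ($926M), OrbitCom→Band C ($263M), ClearBand→Band B ($978M); total welfare W = $2950M.
ClearBand receives Band B at value $978M, so the others get W − 978 = $1972M.
Without ClearBand: best allocation of the remaining 3 bidders over all 4 bands is PeakComm→Band B ($695M), NorthTel→Band G ($926M), OrbitCom→Band A ($561M), total $2182M.
VCG payment = (others' best without ClearBand) − (others' welfare with ClearBand) = 2182 − 1972 = $210M.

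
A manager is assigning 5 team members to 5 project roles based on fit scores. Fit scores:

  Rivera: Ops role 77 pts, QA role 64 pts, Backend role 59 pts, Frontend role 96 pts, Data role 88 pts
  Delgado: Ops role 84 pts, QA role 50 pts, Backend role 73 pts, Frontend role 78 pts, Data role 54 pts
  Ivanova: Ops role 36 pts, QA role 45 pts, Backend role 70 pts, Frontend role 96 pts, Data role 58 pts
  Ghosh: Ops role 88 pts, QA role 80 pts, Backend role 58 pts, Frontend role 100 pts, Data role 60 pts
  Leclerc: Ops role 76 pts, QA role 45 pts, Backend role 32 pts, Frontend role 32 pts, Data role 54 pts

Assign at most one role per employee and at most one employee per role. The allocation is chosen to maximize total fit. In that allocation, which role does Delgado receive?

Delgado receives Backend role.

Optimal: Rivera→Data role (88 pts), Delgado→Backend role (73 pts), Ivanova→Frontend role (96 pts), Ghosh→QA role (80 pts), Leclerc→Ops role (76 pts) — total 88+73+96+80+76 = 413 pts.
Max-entry greedy (repeatedly take the single best remaining cell) gives 387 pts, worse by 26.
Next-best assignment: Rivera→Data role, Delgado→Frontend role, Ivanova→Backend role, Ghosh→QA role, Leclerc→Ops role = 392 pts.
Delgado's own top role is Ops role (84 pts), but forcing Delgado→Ops role and reassigning the rest optimally gives only 387 pts — worse by 26.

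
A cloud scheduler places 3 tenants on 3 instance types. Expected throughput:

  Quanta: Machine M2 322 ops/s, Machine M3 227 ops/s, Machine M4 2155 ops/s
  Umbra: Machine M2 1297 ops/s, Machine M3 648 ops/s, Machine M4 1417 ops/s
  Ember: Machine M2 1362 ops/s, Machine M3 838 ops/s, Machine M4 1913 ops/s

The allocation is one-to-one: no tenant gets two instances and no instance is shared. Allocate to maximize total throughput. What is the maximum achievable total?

Max total: 4290 ops/s

Optimal: Quanta→Machine M4 (2155 ops/s), Umbra→Machine M2 (1297 ops/s), Ember→Machine M3 (838 ops/s) — total 2155+1297+838 = 4290 ops/s.
Column-greedy (each instance in turn goes to its best remaining tenant) gives 4165 ops/s, worse by 125.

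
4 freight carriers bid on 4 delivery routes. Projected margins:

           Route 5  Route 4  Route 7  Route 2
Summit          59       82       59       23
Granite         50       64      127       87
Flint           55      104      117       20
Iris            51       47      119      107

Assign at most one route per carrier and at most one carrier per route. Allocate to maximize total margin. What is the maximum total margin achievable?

Maximum total: $397k

Optimal: Summit→Route 5 ($59k), Granite→Route 7 ($127k), Flint→Route 4 ($104k), Iris→Route 2 ($107k) — total 59+127+104+107 = $397k.
Row-greedy (each carrier in turn takes its best remaining route) gives $371k, worse by 26.
Next-best assignment: Summit→Route 4, Granite→Route 7, Flint→Route 5, Iris→Route 2 = $371k.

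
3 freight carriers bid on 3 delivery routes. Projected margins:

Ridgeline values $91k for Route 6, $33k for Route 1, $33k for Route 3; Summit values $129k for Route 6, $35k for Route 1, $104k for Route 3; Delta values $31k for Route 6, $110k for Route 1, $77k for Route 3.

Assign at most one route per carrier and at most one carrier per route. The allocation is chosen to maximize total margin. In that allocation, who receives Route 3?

Optimal: Ridgeline→Route 6 ($91k), Summit→Route 3 ($104k), Delta→Route 1 ($110k) — total 91+104+110 = $305k.
Max-entry greedy (repeatedly take the single best remaining cell) gives $272k, worse by 33.
Next-best assignment: Ridgeline→Route 3, Summit→Route 6, Delta→Route 1 = $272k.
Every other assignment is strictly worse.
Summit's own top route is Route 6 ($129k), but forcing Summit→Route 6 and reassigning the rest optimally gives only $272k — worse by 33.

Summit receives Route 3.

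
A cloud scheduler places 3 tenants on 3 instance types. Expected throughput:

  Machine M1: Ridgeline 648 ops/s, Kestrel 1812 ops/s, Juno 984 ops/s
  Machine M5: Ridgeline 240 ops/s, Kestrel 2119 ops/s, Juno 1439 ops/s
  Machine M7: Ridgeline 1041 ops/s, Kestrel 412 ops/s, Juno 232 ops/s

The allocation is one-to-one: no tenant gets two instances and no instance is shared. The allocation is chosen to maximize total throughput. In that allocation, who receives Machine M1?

Optimal: Ridgeline→Machine M7 (1041 ops/s), Kestrel→Machine M1 (1812 ops/s), Juno→Machine M5 (1439 ops/s) — total 1041+1812+1439 = 4292 ops/s.
Kestrel's own top instance is Machine M5 (2119 ops/s), but forcing Kestrel→Machine M5 and reassigning the rest optimally gives only 4144 ops/s — worse by 148.

Kestrel receives Machine M1.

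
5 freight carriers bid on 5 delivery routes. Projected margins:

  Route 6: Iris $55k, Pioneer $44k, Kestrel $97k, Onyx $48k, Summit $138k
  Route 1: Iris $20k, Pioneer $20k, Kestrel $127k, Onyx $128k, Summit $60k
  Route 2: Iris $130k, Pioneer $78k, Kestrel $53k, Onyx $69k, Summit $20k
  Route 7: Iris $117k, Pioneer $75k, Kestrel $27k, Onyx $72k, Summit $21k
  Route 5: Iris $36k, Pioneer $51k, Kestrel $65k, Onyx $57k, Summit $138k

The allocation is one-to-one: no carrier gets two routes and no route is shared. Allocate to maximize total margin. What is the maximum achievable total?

Max total: $568k

Optimal: Iris→Route 2 ($130k), Pioneer→Route 7 ($75k), Kestrel→Route 6 ($97k), Onyx→Route 1 ($128k), Summit→Route 5 ($138k) — total 130+75+97+128+138 = $568k.
Max-entry greedy (repeatedly take the single best remaining cell) gives $536k, worse by 32.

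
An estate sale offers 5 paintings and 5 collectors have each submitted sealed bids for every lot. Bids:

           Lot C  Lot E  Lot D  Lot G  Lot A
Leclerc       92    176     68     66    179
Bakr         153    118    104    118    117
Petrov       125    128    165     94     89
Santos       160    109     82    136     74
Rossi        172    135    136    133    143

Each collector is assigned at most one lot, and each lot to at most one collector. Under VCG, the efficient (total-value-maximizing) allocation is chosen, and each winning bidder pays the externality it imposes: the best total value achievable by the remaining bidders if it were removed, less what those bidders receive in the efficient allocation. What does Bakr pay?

Efficient allocation: Leclerc→Lot E ($176), Bakr→Lot C ($153), Petrov→Lot D ($165), Santos→Lot G ($136), Rossi→Lot A ($143); total welfare W = $773.
Bakr receives Lot C at value $153, so the others get W − 153 = $620.
Without Bakr: best allocation of the remaining 4 bidders over all 5 lots is Leclerc→Lot A ($179), Petrov→Lot D ($165), Santos→Lot G ($136), Rossi→Lot C ($172), total $652.
VCG payment = (others' best without Bakr) − (others' welfare with Bakr) = 652 − 620 = $32.

Bakr pays $32.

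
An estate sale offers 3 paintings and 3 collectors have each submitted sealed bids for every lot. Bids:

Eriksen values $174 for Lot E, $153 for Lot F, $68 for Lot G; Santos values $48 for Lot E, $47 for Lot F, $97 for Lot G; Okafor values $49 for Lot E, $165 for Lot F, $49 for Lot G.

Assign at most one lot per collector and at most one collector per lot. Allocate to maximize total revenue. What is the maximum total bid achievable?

Optimal: Eriksen→Lot E ($174), Santos→Lot G ($97), Okafor→Lot F ($165) — total 174+97+165 = $436.
Swapping Okafor↔Santos (Okafor→Lot G $49, Santos→Lot F $47) loses 166.
Checked against all permutations: $436 is optimal.

Max total: $436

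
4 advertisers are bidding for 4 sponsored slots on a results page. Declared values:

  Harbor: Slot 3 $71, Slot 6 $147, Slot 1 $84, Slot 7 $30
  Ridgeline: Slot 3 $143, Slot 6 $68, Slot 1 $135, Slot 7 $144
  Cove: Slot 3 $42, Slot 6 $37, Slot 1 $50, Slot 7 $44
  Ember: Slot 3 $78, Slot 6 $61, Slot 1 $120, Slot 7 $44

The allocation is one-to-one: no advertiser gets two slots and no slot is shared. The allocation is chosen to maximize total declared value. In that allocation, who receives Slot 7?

Cove receives Slot 7.

Optimal: Harbor→Slot 6 ($147), Ridgeline→Slot 3 ($143), Cove→Slot 7 ($44), Ember→Slot 1 ($120) — total 147+143+44+120 = $454.
Max-entry greedy (repeatedly take the single best remaining cell) gives $453, worse by 1.
Cove's own top slot is Slot 1 ($50), but forcing Cove→Slot 1 and reassigning the rest optimally gives only $419 — worse by 35.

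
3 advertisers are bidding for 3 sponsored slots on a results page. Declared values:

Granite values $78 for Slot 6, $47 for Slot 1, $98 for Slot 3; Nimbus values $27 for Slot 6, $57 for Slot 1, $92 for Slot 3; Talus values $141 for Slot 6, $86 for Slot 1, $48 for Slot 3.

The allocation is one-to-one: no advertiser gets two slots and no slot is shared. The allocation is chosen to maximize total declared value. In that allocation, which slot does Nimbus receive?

Nimbus receives Slot 1.

Optimal: Granite→Slot 3 ($98), Nimbus→Slot 1 ($57), Talus→Slot 6 ($141) — total 98+57+141 = $296.
Swapping Talus↔Granite (Talus→Slot 3 $48, Granite→Slot 6 $78) loses 113.
Every other assignment is strictly worse.
Nimbus's own top slot is Slot 3 ($92), but forcing Nimbus→Slot 3 and reassigning the rest optimally gives only $280 — worse by 16.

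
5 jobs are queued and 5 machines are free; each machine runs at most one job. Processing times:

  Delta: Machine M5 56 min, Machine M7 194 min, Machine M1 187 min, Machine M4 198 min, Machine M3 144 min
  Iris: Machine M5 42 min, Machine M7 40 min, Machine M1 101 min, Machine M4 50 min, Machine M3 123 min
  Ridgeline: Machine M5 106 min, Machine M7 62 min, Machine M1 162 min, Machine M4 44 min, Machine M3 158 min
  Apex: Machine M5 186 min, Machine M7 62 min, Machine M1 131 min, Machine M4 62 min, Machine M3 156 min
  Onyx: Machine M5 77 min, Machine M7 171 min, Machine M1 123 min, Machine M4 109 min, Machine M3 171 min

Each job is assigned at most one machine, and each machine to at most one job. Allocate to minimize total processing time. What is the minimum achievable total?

Minimum total: 408 min

Optimal: Delta→Machine M5 (56 min), Iris→Machine M3 (123 min), Ridgeline→Machine M4 (44 min), Apex→Machine M7 (62 min), Onyx→Machine M1 (123 min) — total 56+123+44+62+123 = 408 min.
Column-greedy (each machine in turn goes to its cheapest remaining job) gives 433 min, worse by 25.
No other one-to-one assignment undercuts 408 min.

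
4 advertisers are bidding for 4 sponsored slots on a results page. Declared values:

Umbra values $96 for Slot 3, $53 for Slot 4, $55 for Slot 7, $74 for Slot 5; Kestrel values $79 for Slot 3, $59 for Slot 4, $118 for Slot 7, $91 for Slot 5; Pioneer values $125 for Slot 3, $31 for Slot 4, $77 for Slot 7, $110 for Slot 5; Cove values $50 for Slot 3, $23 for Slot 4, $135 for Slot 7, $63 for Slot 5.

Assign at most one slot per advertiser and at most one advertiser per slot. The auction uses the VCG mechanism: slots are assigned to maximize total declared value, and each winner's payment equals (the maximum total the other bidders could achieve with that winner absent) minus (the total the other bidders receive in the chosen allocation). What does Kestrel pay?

Efficient allocation: Umbra→Slot 4 ($53), Kestrel→Slot 5 ($91), Pioneer→Slot 3 ($125), Cove→Slot 7 ($135); total welfare W = $404.
Kestrel receives Slot 5 at value $91, so the others get W − 91 = $313.
Without Kestrel: best allocation of the remaining 3 bidders over all 4 slots is Umbra→Slot 3 ($96), Pioneer→Slot 5 ($110), Cove→Slot 7 ($135), total $341.
VCG payment = (others' best without Kestrel) − (others' welfare with Kestrel) = 341 − 313 = $28.

Kestrel pays $28.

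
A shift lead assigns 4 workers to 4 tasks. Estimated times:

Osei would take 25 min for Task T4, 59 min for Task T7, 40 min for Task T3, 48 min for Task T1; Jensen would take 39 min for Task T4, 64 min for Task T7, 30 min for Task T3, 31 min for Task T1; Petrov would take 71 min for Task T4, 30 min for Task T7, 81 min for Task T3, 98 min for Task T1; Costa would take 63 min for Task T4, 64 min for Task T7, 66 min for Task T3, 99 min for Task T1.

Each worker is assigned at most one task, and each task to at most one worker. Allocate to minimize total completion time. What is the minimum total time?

Minimum total: 152 min

Optimal: Osei→Task T4 (25 min), Jensen→Task T1 (31 min), Petrov→Task T7 (30 min), Costa→Task T3 (66 min) — total 25+31+30+66 = 152 min.
Column-greedy (each task in turn goes to its cheapest remaining worker) gives 184 min, worse by 32.
Next-best assignment: Osei→Task T3, Jensen→Task T1, Petrov→Task T7, Costa→Task T4 = 164 min.
Swapping Petrov↔Jensen (Petrov→Task T1 98 min, Jensen→Task T7 64 min) adds 101.
No other one-to-one assignment undercuts 152 min.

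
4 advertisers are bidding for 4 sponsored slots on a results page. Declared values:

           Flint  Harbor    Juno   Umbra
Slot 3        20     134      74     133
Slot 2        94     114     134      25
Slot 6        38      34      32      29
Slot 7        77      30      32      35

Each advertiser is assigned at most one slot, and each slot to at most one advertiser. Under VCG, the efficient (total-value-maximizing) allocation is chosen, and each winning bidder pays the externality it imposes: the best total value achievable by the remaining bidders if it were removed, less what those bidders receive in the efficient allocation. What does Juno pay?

Juno pays $80.

Efficient allocation: Flint→Slot 7 ($77), Harbor→Slot 6 ($34), Juno→Slot 2 ($134), Umbra→Slot 3 ($133); total welfare W = $378.
Juno receives Slot 2 at value $134, so the others get W − 134 = $244.
Without Juno: best allocation of the remaining 3 bidders over all 4 slots is Flint→Slot 7 ($77), Harbor→Slot 2 ($114), Umbra→Slot 3 ($133), total $324.
VCG payment = (others' best without Juno) − (others' welfare with Juno) = 324 − 244 = $80.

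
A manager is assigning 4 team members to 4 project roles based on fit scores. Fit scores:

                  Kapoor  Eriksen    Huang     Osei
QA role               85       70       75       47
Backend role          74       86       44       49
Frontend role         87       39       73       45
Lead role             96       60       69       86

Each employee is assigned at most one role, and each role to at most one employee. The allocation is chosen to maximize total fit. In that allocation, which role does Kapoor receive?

This is a one-to-one assignment (maximum-weight bipartite matching).
Optimal: Kapoor→Frontend role (87 pts), Eriksen→Backend role (86 pts), Huang→QA role (75 pts), Osei→Lead role (86 pts) — total 87+86+75+86 = 334 pts.
Row-greedy (each employee in turn takes its best remaining role) gives 302 pts, worse by 32.
Checked against all permutations: 334 pts is optimal.
Kapoor's own top role is Lead role (96 pts), but forcing Kapoor→Lead role and reassigning the rest optimally gives only 302 pts — worse by 32.

Kapoor receives Frontend role.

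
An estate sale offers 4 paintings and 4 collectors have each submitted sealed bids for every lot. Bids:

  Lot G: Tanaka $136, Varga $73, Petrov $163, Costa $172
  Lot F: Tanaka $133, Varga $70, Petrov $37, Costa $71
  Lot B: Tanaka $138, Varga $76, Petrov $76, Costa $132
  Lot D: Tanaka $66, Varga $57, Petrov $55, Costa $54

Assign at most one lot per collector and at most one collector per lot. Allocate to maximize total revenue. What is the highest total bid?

This is the linear assignment problem.
Optimal: Tanaka→Lot F ($133), Varga→Lot D ($57), Petrov→Lot G ($163), Costa→Lot B ($132) — total 133+57+163+132 = $485.
Max-entry greedy (repeatedly take the single best remaining cell) gives $435, worse by 50.
Swapping Petrov↔Tanaka (Petrov→Lot F $37, Tanaka→Lot G $136) loses 123.

Maximum total: $485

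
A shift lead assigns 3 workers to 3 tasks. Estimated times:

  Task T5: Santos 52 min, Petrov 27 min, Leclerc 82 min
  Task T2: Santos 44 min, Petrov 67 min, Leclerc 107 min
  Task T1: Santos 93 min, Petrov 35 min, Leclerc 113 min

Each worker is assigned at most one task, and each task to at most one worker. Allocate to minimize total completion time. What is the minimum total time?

Min total: 161 min

Treat this as an assignment problem: match each worker to one task.
Optimal: Santos→Task T2 (44 min), Petrov→Task T1 (35 min), Leclerc→Task T5 (82 min) — total 44+35+82 = 161 min.
Swapping Santos↔Leclerc (Santos→Task T5 52 min, Leclerc→Task T2 107 min) adds 33.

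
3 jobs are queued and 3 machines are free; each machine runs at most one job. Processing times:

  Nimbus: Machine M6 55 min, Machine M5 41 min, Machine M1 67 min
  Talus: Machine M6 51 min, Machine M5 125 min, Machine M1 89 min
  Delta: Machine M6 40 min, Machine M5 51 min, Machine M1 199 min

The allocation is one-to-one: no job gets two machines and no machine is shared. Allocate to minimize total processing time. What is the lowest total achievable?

Optimal: Nimbus→Machine M1 (67 min), Talus→Machine M6 (51 min), Delta→Machine M5 (51 min) — total 67+51+51 = 169 min.
Min-entry greedy (repeatedly take the single cheapest remaining cell) gives 170 min, worse by 1.
Next-best assignment: Nimbus→Machine M5, Talus→Machine M1, Delta→Machine M6 = 170 min.
Swapping Talus↔Delta (Talus→Machine M5 125 min, Delta→Machine M6 40 min) adds 63.

Min total: 169 min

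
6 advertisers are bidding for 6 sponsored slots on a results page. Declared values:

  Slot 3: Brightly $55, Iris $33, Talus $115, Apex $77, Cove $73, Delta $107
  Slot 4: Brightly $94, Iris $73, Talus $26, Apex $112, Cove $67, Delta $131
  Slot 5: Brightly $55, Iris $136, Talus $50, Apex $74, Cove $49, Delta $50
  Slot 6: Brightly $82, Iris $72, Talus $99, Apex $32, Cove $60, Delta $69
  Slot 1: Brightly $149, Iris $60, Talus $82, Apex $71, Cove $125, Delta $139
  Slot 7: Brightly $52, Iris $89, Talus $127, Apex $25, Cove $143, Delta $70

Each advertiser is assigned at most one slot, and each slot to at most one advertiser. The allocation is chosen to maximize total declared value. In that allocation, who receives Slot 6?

Talus receives Slot 6.

Optimal: Brightly→Slot 1 ($149), Iris→Slot 5 ($136), Talus→Slot 6 ($99), Apex→Slot 4 ($112), Cove→Slot 7 ($143), Delta→Slot 3 ($107) — total 149+136+99+112+143+107 = $746.
Column-greedy (each slot in turn goes to its best remaining advertiser) gives $614, worse by 132.
No other one-to-one assignment exceeds $746.
Talus's own top slot is Slot 7 ($127), but forcing Talus→Slot 7 and reassigning the rest optimally gives only $691 — worse by 55.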